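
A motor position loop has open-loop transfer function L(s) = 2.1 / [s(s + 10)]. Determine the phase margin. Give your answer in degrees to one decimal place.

Gain crossover: |L(jω)| = 1 at ω ≈ 0.21 rad s⁻¹.
∠L(j0.21) = −90° − arctan(0.21/10) ≈ -91.20°
PM = 180° + (-91.20°) = 88.80°

88.8°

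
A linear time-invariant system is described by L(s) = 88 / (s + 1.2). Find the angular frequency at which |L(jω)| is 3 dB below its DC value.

1.2 rad/s

For a single-pole low-pass, the −3 dB point is at the pole: ω = 1.2 rad/s.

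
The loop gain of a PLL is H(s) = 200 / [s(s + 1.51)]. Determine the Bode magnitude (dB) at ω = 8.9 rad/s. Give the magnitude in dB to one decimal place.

7.9 dB

|j8.9 + 1.51| = √(8.9² + 1.51²) = 9.027
|j8.9| = 8.9
|H(j8.9)| = 200 / (9.027 × 8.9) = 2.4894
20 log₁₀(2.4894) = 7.92 dB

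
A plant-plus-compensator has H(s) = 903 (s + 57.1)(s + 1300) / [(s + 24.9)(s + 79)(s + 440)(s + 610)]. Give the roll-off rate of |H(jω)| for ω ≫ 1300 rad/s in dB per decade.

With 2 zeros and 4 poles, the high-frequency asymptotic slope is 20 × (2 − 4) = -40 dB/decade.

-40 dB/decade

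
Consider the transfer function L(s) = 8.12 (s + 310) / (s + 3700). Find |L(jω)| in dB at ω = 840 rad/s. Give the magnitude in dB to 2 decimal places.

5.65 dB

|j840 + 310| = √(840² + 310²) = 895.4
|j840 + 3700| = √(840² + 3700²) = 3794
|L(j840)| = 8.12 × 895.4 / 3794 = 1.9162
20 log₁₀(1.9162) = 5.649 dB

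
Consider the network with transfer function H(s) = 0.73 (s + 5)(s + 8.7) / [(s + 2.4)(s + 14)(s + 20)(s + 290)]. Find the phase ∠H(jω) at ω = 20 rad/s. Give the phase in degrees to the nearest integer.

-45°

∠(j20 + 5) = arctan(20/5) = 75.96°
∠(j20 + 8.7) = arctan(20/8.7) = 66.49°
∠(j20 + 2.4) = arctan(20/2.4) = 83.16°
∠(j20 + 14) = arctan(20/14) = 55.01°
∠(j20 + 20) = arctan(20/20) = 45.00°
∠(j20 + 290) = arctan(20/290) = 3.95°
∠H(j20) = 75.96° + 66.49° − (83.16° + 55.01° + 45.00° + 3.95°) = -44.66°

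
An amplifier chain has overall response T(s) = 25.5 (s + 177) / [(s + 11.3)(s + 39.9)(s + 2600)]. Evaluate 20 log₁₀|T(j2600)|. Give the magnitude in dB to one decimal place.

|j2600 + 177| = √(2600² + 177²) = 2606
|j2600 + 11.3| = √(2600² + 11.3²) = 2600
|j2600 + 39.9| = √(2600² + 39.9²) = 2600
|j2600 + 2600| = √(2600² + 2600²) = 3677
|T(j2600)| = 25.5 × 2606 / (2600 × 2600 × 3677) = 2.6732e-06
20 log₁₀(2.6732e-06) = -111.46 dB

-111.5 dB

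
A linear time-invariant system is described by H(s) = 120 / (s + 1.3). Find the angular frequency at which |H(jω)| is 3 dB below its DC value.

For a single-pole low-pass, the −3 dB point is at the pole: ω = 1.3 rad/sec.

1.3 rad/sec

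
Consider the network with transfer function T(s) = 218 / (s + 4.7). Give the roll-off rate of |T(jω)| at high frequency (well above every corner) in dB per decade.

With 0 zeros and 1 pole, the high-frequency asymptotic slope is 20 × (0 − 1) = -20 dB/decade.

-20 dB/decade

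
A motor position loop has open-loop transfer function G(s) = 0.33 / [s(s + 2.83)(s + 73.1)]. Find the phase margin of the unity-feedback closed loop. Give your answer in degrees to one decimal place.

90.0°

Gain crossover: |G(jω)| = 1 at ω ≈ 0.0016 rad/s.
∠G(j0.0016) = −90° − arctan(0.0016/2.83) − arctan(0.0016/73.1) ≈ -90.03°
PM = 180° + (-90.03°) = 89.97°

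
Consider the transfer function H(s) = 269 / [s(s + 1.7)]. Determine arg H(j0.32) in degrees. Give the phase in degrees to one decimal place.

∠(j0.32 + 1.7) = arctan(0.32/1.7) = 10.66°
∠(j0.32) = 90.00°
∠H(j0.32) = − (10.66° + 90.00°) = -100.66°

-100.7°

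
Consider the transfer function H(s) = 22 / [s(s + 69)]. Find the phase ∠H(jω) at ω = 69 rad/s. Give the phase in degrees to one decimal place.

∠(j69 + 69) = arctan(69/69) = 45.00°
∠(j69) = 90.00°
∠H(j69) = − (45.00° + 90.00°) = -135.00°

-135.0°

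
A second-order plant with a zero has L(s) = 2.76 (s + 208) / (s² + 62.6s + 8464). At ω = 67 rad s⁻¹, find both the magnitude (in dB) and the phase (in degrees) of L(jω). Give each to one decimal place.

|j67 + 208| = √(67² + 208²) = 218.5
|(j67)² + 62.6(j67) + 8464| = |3975 + j4194.2| = 5779
|L(j67)| = 2.76 × 218.5 / 5779 = 0.10437
20 log₁₀(0.10437) = -19.63 dB
∠(j67 + 208) = arctan(67/208) = 17.85°
∠[(j67)² + 62.6(j67) + 8464] = ∠[3975 + j4194.2] = 46.54°
∠L(j67) = 17.85° − 46.54° = -28.68°

|L| = -19.6 dB, ∠L = -28.7°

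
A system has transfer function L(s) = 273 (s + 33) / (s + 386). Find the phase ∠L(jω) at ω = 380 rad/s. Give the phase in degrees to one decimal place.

∠(j380 + 33) = arctan(380/33) = 85.04°
∠(j380 + 386) = arctan(380/386) = 44.55°
∠L(j380) = 85.04° − 44.55° = 40.49°

40.5°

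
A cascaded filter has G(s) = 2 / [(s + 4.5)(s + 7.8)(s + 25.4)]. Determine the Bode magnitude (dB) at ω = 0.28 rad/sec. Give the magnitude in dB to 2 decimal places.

|j0.28 + 4.5| = √(0.28² + 4.5²) = 4.509
|j0.28 + 7.8| = √(0.28² + 7.8²) = 7.805
|j0.28 + 25.4| = √(0.28² + 25.4²) = 25.4
|G(j0.28)| = 2 / (4.509 × 7.805 × 25.4) = 0.0022374
20 log₁₀(0.0022374) = -53.005 dB

-53.01 dB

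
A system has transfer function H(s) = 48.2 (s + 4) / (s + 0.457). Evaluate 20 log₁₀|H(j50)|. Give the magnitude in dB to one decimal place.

33.7 dB

|j50 + 4| = √(50² + 4²) = 50.16
|j50 + 0.457| = √(50² + 0.457²) = 50
|H(j50)| = 48.2 × 50.16 / 50 = 48.352
20 log₁₀(48.352) = 33.69 dB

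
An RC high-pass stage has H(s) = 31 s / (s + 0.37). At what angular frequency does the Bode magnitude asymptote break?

0.37 rad/sec

The single real pole at s = −0.37 gives a corner at ω = 0.37 rad/sec.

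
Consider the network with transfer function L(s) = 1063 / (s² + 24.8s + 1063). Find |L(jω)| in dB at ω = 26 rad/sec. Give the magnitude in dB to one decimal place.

3.0 dB

|(j26)² + 24.8(j26) + 1063| = |387 + j644.8| = 752
|L(j26)| = 1063 / 752 = 1.4135
20 log₁₀(1.4135) = 3.01 dB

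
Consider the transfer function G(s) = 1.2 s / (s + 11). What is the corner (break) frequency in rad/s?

11 rad/s

The single real pole at s = −11 gives a corner at ω = 11 rad/s.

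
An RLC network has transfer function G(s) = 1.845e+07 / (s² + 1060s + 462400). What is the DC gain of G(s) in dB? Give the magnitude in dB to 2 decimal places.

G(0) = 1.845e+07 / 462400 = 39.901
20 log₁₀(39.901) = 32.020 dB

32.02 dB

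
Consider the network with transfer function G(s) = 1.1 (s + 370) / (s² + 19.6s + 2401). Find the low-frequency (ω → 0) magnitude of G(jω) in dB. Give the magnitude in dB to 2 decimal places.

-15.42 dB

G(0) = 1.1 × 370 / 2401 = 0.16951
20 log₁₀(0.16951) = -15.416 dB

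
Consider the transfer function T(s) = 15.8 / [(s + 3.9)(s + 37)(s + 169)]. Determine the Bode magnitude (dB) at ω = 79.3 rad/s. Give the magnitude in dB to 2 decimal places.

|j79.3 + 3.9| = √(79.3² + 3.9²) = 79.4
|j79.3 + 37| = √(79.3² + 37²) = 87.51
|j79.3 + 169| = √(79.3² + 169²) = 186.7
|T(j79.3)| = 15.8 / (79.4 × 87.51 × 186.7) = 1.2182e-05
20 log₁₀(1.2182e-05) = -98.286 dB

-98.29 dB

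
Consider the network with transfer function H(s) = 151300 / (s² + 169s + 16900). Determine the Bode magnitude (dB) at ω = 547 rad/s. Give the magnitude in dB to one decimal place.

|(j547)² + 169(j547) + 16900| = |-2.8231e+05 + j92443| = 2.971e+05
|H(j547)| = 151300 / 2.971e+05 = 0.50933
20 log₁₀(0.50933) = -5.86 dB

-5.9 dB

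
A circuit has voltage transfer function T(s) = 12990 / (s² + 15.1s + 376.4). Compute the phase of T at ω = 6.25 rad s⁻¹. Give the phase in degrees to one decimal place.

∠[(j6.25)² + 15.1(j6.25) + 376.4] = ∠[337.34 + j94.375] = 15.63°
∠T(j6.25) = −15.63° = -15.63°

-15.6°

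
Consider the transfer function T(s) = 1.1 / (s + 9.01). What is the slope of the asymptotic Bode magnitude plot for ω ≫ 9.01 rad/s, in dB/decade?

-20 dB/decade

With 0 zeros and 1 pole, the high-frequency asymptotic slope is 20 × (0 − 1) = -20 dB/decade.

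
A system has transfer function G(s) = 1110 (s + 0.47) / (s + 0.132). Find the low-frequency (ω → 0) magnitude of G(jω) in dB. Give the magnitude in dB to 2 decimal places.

G(0) = 1110 × 0.47 / 0.132 = 3952.3
20 log₁₀(3952.3) = 71.937 dB

71.94 dB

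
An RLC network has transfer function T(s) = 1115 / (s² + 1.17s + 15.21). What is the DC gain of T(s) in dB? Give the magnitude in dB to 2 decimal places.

37.30 dB

T(0) = 1115 / 15.21 = 73.307
20 log₁₀(73.307) = 37.303 dB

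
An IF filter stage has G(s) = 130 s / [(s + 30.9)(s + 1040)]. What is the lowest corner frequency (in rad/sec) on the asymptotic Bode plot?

30.9 rad/sec

Break frequencies occur at each pole and zero magnitude: 30.9 rad/sec, 1040 rad/sec.
The lowest is 30.9 rad/sec.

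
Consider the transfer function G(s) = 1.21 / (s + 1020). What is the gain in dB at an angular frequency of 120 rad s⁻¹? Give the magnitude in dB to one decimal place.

|j120 + 1020| = √(120² + 1020²) = 1027
|G(j120)| = 1.21 / 1027 = 0.0011781
20 log₁₀(0.0011781) = -58.58 dB

-58.6 dB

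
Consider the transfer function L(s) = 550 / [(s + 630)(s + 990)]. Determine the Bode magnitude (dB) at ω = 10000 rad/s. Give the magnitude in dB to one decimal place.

-105.3 dB

|j10000 + 630| = √(10000² + 630²) = 1.002e+04
|j10000 + 990| = √(10000² + 990²) = 1.005e+04
|L(j10000)| = 550 / (1.002e+04 × 1.005e+04) = 5.4624e-06
20 log₁₀(5.4624e-06) = -105.25 dB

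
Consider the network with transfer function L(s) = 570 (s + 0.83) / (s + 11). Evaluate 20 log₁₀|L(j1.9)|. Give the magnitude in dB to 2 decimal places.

40.50 dB

|j1.9 + 0.83| = √(1.9² + 0.83²) = 2.073
|j1.9 + 11| = √(1.9² + 11²) = 11.16
|L(j1.9)| = 570 × 2.073 / 11.16 = 105.87
20 log₁₀(105.87) = 40.496 dB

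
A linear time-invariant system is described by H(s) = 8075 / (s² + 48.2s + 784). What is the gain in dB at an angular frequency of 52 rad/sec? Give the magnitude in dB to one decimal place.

8.2 dB

|(j52)² + 48.2(j52) + 784| = |-1920 + j2506.4| = 3157
|H(j52)| = 8075 / 3157 = 2.5576
20 log₁₀(2.5576) = 8.16 dB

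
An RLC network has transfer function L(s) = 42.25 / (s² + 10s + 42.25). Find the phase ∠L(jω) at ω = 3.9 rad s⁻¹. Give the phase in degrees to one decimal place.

-55.3°

∠[(j3.9)² + 10(j3.9) + 42.25] = ∠[27.04 + j39] = 55.27°
∠L(j3.9) = −55.27° = -55.27°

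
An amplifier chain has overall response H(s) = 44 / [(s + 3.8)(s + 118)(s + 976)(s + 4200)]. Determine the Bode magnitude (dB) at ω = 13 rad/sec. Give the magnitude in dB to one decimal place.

-163.5 dB

|j13 + 3.8| = √(13² + 3.8²) = 13.54
|j13 + 118| = √(13² + 118²) = 118.7
|j13 + 976| = √(13² + 976²) = 976.1
|j13 + 4200| = √(13² + 4200²) = 4200
|H(j13)| = 44 / (13.54 × 118.7 × 976.1 × 4200) = 6.6752e-09
20 log₁₀(6.6752e-09) = -163.51 dB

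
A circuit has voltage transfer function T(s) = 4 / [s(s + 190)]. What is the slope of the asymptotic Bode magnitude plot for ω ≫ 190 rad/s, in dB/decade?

-40 dB/decade

With 0 zeros and 2 poles, the high-frequency asymptotic slope is 20 × (0 − 2) = -40 dB/decade.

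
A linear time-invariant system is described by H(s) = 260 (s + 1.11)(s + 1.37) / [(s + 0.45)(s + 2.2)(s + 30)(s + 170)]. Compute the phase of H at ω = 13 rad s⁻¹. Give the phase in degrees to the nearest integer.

-27 deg

∠(j13 + 1.11) = arctan(13/1.11) = 85.12°
∠(j13 + 1.37) = arctan(13/1.37) = 83.98°
∠(j13 + 0.45) = arctan(13/0.45) = 88.02°
∠(j13 + 2.2) = arctan(13/2.2) = 80.39°
∠(j13 + 30) = arctan(13/30) = 23.43°
∠(j13 + 170) = arctan(13/170) = 4.37°
∠H(j13) = 85.12° + 83.98° − (88.02° + 80.39° + 23.43° + 4.37°) = -27.11°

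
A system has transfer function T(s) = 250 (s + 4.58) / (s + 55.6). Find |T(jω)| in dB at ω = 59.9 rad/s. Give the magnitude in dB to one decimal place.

|j59.9 + 4.58| = √(59.9² + 4.58²) = 60.07
|j59.9 + 55.6| = √(59.9² + 55.6²) = 81.73
|T(j59.9)| = 250 × 60.07 / 81.73 = 183.77
20 log₁₀(183.77) = 45.29 dB

45.3 dB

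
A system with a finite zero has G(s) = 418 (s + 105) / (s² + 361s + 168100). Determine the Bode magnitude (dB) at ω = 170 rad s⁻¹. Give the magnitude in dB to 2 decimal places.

-5.21 dB

|j170 + 105| = √(170² + 105²) = 199.8
|(j170)² + 361(j170) + 168100| = |1.392e+05 + j61370| = 1.521e+05
|G(j170)| = 418 × 199.8 / 1.521e+05 = 0.54902
20 log₁₀(0.54902) = -5.208 dB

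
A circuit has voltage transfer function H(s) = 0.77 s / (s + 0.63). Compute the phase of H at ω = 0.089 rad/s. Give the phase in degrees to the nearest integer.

∠(j0.089) = 90.00°
∠(j0.089 + 0.63) = arctan(0.089/0.63) = 8.04°
∠H(j0.089) = 90.00° − 8.04° = 81.96°

82 deg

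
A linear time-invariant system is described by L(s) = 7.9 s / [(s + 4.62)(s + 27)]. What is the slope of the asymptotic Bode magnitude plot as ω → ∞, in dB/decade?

With 1 zero and 2 poles, the high-frequency asymptotic slope is 20 × (1 − 2) = -20 dB/decade.

-20 dB/decade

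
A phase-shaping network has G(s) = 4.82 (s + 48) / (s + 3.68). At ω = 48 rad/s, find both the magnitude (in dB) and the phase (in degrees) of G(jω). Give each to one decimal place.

|j48 + 48| = √(48² + 48²) = 67.88
|j48 + 3.68| = √(48² + 3.68²) = 48.14
|G(j48)| = 4.82 × 67.88 / 48.14 = 6.7966
20 log₁₀(6.7966) = 16.65 dB
∠(j48 + 48) = arctan(48/48) = 45.00°
∠(j48 + 3.68) = arctan(48/3.68) = 85.62°
∠G(j48) = 45.00° − 85.62° = -40.62°

|G| = 16.6 dB, ∠G = -40.6°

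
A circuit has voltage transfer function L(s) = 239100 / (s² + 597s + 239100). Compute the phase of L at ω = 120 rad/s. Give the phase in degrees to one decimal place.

∠[(j120)² + 597(j120) + 239100] = ∠[2.247e+05 + j71640] = 17.68°
∠L(j120) = −17.68° = -17.68°

-17.7°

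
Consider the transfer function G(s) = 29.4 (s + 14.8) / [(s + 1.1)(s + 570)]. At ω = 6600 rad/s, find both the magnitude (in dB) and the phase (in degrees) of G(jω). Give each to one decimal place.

|j6600 + 14.8| = √(6600² + 14.8²) = 6600
|j6600 + 1.1| = √(6600² + 1.1²) = 6600
|j6600 + 570| = √(6600² + 570²) = 6625
|G(j6600)| = 29.4 × 6600 / (6600 × 6625) = 0.004438
20 log₁₀(0.004438) = -47.06 dB
∠(j6600 + 14.8) = arctan(6600/14.8) = 89.87°
∠(j6600 + 1.1) = arctan(6600/1.1) = 89.99°
∠(j6600 + 570) = arctan(6600/570) = 85.06°
∠G(j6600) = 89.87° − (89.99° + 85.06°) = -85.18°

|G| = -47.1 dB, ∠G = -85.2°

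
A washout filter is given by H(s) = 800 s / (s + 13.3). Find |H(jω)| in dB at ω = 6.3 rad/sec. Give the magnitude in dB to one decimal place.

50.7 dB

|j6.3| = 6.3
|j6.3 + 13.3| = √(6.3² + 13.3²) = 14.72
|H(j6.3)| = 800 × 6.3 / 14.72 = 342.47
20 log₁₀(342.47) = 50.69 dB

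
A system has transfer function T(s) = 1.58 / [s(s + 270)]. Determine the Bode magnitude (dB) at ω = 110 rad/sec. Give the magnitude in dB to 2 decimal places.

|j110 + 270| = √(110² + 270²) = 291.5
|j110| = 110
|T(j110)| = 1.58 / (291.5 × 110) = 4.9267e-05
20 log₁₀(4.9267e-05) = -86.149 dB

-86.15 dB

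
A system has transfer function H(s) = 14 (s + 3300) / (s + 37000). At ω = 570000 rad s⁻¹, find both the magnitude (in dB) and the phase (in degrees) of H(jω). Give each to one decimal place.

|j570000 + 3300| = √(570000² + 3300²) = 5.7e+05
|j570000 + 37000| = √(570000² + 37000²) = 5.712e+05
|H(j570000)| = 14 × 5.7e+05 / 5.712e+05 = 13.971
20 log₁₀(13.971) = 22.90 dB
∠(j570000 + 3300) = arctan(570000/3300) = 89.67°
∠(j570000 + 37000) = arctan(570000/37000) = 86.29°
∠H(j570000) = 89.67° − 86.29° = 3.38°

|H| = 22.9 dB, ∠H = 3.4°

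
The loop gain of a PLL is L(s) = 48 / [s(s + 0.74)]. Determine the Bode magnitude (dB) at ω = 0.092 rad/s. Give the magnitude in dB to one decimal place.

56.9 dB

|j0.092 + 0.74| = √(0.092² + 0.74²) = 0.7457
|j0.092| = 0.092
|L(j0.092)| = 48 / (0.7457 × 0.092) = 699.67
20 log₁₀(699.67) = 56.90 dB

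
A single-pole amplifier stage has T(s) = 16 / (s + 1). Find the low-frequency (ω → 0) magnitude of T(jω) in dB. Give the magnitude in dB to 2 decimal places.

24.08 dB

T(0) = 16 / 1 = 16
20 log₁₀(16) = 24.082 dB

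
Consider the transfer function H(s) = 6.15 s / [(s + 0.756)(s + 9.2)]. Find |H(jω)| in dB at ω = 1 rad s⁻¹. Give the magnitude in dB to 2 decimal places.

|j1| = 1
|j1 + 0.756| = √(1² + 0.756²) = 1.254
|j1 + 9.2| = √(1² + 9.2²) = 9.254
|H(j1)| = 6.15 × 1 / (1.254 × 9.254) = 0.53012
20 log₁₀(0.53012) = -5.513 dB

-5.51 dB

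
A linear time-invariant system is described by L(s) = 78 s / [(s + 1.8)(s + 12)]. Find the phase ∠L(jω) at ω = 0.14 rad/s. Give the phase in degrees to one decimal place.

84.9°

∠(j0.14) = 90.00°
∠(j0.14 + 1.8) = arctan(0.14/1.8) = 4.45°
∠(j0.14 + 12) = arctan(0.14/12) = 0.67°
∠L(j0.14) = 90.00° − (4.45° + 0.67°) = 84.88°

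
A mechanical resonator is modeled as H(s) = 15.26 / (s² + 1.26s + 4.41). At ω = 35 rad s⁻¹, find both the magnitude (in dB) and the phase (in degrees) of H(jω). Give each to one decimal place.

|(j35)² + 1.26(j35) + 4.41| = |-1220.6 + j44.1| = 1221
|H(j35)| = 15.26 / 1221 = 0.012494
20 log₁₀(0.012494) = -38.07 dB
∠[(j35)² + 1.26(j35) + 4.41] = ∠[-1220.6 + j44.1] = 177.93°
∠H(j35) = −177.93° = -177.93°

|H| = -38.1 dB, ∠H = -177.9 deg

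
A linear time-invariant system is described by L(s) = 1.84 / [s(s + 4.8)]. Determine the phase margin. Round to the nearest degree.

Gain crossover: |L(jω)| = 1 at ω ≈ 0.382 rad s⁻¹.
∠L(j0.382) = −90° − arctan(0.382/4.8) ≈ -94.55°
PM = 180° + (-94.55°) = 85.45°

85°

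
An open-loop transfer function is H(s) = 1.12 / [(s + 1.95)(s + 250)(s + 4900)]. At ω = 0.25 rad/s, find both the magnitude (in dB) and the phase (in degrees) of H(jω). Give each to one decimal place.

|H| = -126.6 dB, ∠H = -7.4°

|j0.25 + 1.95| = √(0.25² + 1.95²) = 1.966
|j0.25 + 250| = √(0.25² + 250²) = 250
|j0.25 + 4900| = √(0.25² + 4900²) = 4900
|H(j0.25)| = 1.12 / (1.966 × 250 × 4900) = 4.6506e-07
20 log₁₀(4.6506e-07) = -126.65 dB
∠(j0.25 + 1.95) = arctan(0.25/1.95) = 7.31°
∠(j0.25 + 250) = arctan(0.25/250) = 0.06°
∠(j0.25 + 4900) = arctan(0.25/4900) = 0.00°
∠H(j0.25) = − (7.31° + 0.06° + 0.00°) = -7.37°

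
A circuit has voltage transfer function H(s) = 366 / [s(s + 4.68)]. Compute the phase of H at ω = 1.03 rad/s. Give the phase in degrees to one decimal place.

-102.4°

∠(j1.03 + 4.68) = arctan(1.03/4.68) = 12.41°
∠(j1.03) = 90.00°
∠H(j1.03) = − (12.41° + 90.00°) = -102.41°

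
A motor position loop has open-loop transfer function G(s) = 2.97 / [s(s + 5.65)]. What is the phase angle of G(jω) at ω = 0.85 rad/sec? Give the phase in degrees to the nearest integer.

-99°

∠(j0.85 + 5.65) = arctan(0.85/5.65) = 8.56°
∠(j0.85) = 90.00°
∠G(j0.85) = − (8.56° + 90.00°) = -98.56°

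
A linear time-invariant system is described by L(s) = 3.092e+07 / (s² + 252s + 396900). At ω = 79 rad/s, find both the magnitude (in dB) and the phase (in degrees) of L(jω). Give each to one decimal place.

|(j79)² + 252(j79) + 396900| = |3.9066e+05 + j19908| = 3.912e+05
|L(j79)| = 3.092e+07 / 3.912e+05 = 79.046
20 log₁₀(79.046) = 37.96 dB
∠[(j79)² + 252(j79) + 396900] = ∠[3.9066e+05 + j19908] = 2.92°
∠L(j79) = −2.92° = -2.92°

|L| = 38.0 dB, ∠L = -2.9°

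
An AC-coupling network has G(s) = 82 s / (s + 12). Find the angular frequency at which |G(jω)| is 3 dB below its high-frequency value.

12 rad s⁻¹

For a single-pole high-pass, the −3 dB point is at the pole: ω = 12 rad s⁻¹.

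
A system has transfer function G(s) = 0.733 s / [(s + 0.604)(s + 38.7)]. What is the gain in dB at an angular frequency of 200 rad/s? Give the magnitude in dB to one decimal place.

-48.9 dB

|j200| = 200
|j200 + 0.604| = √(200² + 0.604²) = 200
|j200 + 38.7| = √(200² + 38.7²) = 203.7
|G(j200)| = 0.733 × 200 / (200 × 203.7) = 0.0035982
20 log₁₀(0.0035982) = -48.88 dB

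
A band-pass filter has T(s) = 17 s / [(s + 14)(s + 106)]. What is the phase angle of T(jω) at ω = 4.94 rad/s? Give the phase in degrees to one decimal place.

67.9°

∠(j4.94) = 90.00°
∠(j4.94 + 14) = arctan(4.94/14) = 19.44°
∠(j4.94 + 106) = arctan(4.94/106) = 2.67°
∠T(j4.94) = 90.00° − (19.44° + 2.67°) = 67.90°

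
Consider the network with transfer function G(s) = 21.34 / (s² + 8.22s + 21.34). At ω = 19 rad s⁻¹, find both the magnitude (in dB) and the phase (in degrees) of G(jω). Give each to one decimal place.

|G| = -24.9 dB, ∠G = -155.3°

|(j19)² + 8.22(j19) + 21.34| = |-339.66 + j156.18| = 373.8
|G(j19)| = 21.34 / 373.8 = 0.057082
20 log₁₀(0.057082) = -24.87 dB
∠[(j19)² + 8.22(j19) + 21.34] = ∠[-339.66 + j156.18] = 155.31°
∠G(j19) = −155.31° = -155.31°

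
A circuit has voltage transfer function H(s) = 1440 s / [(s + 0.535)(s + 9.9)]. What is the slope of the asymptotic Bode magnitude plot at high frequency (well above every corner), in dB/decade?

With 1 zero and 2 poles, the high-frequency asymptotic slope is 20 × (1 − 2) = -20 dB/decade.

-20 dB/decade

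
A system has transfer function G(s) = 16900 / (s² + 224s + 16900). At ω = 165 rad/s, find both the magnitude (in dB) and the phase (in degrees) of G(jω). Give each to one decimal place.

|G| = -7.1 dB, ∠G = -105.6°

|(j165)² + 224(j165) + 16900| = |-10325 + j36960| = 3.838e+04
|G(j165)| = 16900 / 3.838e+04 = 0.44039
20 log₁₀(0.44039) = -7.12 dB
∠[(j165)² + 224(j165) + 16900] = ∠[-10325 + j36960] = 105.61°
∠G(j165) = −105.61° = -105.61°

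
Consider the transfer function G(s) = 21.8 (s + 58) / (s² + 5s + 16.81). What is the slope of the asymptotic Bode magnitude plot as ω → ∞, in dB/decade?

-20 dB/decade

With 1 zero and 2 poles, the high-frequency asymptotic slope is 20 × (1 − 2) = -20 dB/decade.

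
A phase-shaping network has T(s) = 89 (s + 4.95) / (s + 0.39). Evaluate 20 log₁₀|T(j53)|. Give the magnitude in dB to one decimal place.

|j53 + 4.95| = √(53² + 4.95²) = 53.23
|j53 + 0.39| = √(53² + 0.39²) = 53
|T(j53)| = 89 × 53.23 / 53 = 89.385
20 log₁₀(89.385) = 39.03 dB

39.0 dB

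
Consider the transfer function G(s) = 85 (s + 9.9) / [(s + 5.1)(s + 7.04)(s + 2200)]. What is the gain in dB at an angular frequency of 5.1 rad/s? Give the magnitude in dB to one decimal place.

-43.3 dB

|j5.1 + 9.9| = √(5.1² + 9.9²) = 11.14
|j5.1 + 5.1| = √(5.1² + 5.1²) = 7.212
|j5.1 + 7.04| = √(5.1² + 7.04²) = 8.693
|j5.1 + 2200| = √(5.1² + 2200²) = 2200
|G(j5.1)| = 85 × 11.14 / (7.212 × 8.693 × 2200) = 0.0068624
20 log₁₀(0.0068624) = -43.27 dB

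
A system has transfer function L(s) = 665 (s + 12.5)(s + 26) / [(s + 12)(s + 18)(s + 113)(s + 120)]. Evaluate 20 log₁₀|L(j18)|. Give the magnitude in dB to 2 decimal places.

|j18 + 12.5| = √(18² + 12.5²) = 21.91
|j18 + 26| = √(18² + 26²) = 31.62
|j18 + 12| = √(18² + 12²) = 21.63
|j18 + 18| = √(18² + 18²) = 25.46
|j18 + 113| = √(18² + 113²) = 114.4
|j18 + 120| = √(18² + 120²) = 121.3
|L(j18)| = 665 × 21.91 × 31.62 / (21.63 × 25.46 × 114.4 × 121.3) = 0.060272
20 log₁₀(0.060272) = -24.398 dB

-24.40 dB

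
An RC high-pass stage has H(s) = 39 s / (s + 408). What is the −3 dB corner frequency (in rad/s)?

408 rad/s

For a single-pole high-pass, the −3 dB point is at the pole: ω = 408 rad/s.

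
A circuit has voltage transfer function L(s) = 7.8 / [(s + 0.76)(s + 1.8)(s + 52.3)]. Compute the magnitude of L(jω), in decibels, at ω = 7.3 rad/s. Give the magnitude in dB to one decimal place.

|j7.3 + 0.76| = √(7.3² + 0.76²) = 7.339
|j7.3 + 1.8| = √(7.3² + 1.8²) = 7.519
|j7.3 + 52.3| = √(7.3² + 52.3²) = 52.81
|L(j7.3)| = 7.8 / (7.339 × 7.519 × 52.81) = 0.0026767
20 log₁₀(0.0026767) = -51.45 dB

-51.4 dB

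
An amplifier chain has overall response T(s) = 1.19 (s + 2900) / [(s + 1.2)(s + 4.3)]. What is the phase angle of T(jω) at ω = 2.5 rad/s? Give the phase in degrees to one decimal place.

∠(j2.5 + 2900) = arctan(2.5/2900) = 0.05°
∠(j2.5 + 1.2) = arctan(2.5/1.2) = 64.36°
∠(j2.5 + 4.3) = arctan(2.5/4.3) = 30.17°
∠T(j2.5) = 0.05° − (64.36° + 30.17°) = -94.48°

-94.5°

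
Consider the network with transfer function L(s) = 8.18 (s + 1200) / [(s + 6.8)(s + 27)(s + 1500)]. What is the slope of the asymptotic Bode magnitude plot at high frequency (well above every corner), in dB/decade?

-40 dB/decade

With 1 zero and 3 poles, the high-frequency asymptotic slope is 20 × (1 − 3) = -40 dB/decade.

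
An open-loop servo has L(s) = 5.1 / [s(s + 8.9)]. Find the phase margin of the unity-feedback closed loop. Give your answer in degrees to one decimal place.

Gain crossover: |L(jω)| = 1 at ω ≈ 0.572 rad/sec.
∠L(j0.572) = −90° − arctan(0.572/8.9) ≈ -93.68°
PM = 180° + (-93.68°) = 86.32°

86.3°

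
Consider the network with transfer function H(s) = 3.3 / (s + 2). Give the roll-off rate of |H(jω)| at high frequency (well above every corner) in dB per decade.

-20 dB/decade

With 0 zeros and 1 pole, the high-frequency asymptotic slope is 20 × (0 − 1) = -20 dB/decade.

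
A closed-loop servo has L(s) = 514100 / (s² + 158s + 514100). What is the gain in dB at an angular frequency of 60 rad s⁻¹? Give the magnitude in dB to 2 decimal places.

0.06 dB

|(j60)² + 158(j60) + 514100| = |5.105e+05 + j9480| = 5.106e+05
|L(j60)| = 514100 / 5.106e+05 = 1.0069
20 log₁₀(1.0069) = 0.060 dB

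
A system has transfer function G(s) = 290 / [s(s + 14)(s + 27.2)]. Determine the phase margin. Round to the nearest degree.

85 deg

Gain crossover: |G(jω)| = 1 at ω ≈ 0.76 rad/s.
∠G(j0.76) = −90° − arctan(0.76/14) − arctan(0.76/27.2) ≈ -94.71°
PM = 180° + (-94.71°) = 85.29°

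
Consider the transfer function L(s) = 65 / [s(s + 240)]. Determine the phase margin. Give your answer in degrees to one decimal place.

Gain crossover: |L(jω)| = 1 at ω ≈ 0.271 rad/s.
∠L(j0.271) = −90° − arctan(0.271/240) ≈ -90.06°
PM = 180° + (-90.06°) = 89.94°

89.9°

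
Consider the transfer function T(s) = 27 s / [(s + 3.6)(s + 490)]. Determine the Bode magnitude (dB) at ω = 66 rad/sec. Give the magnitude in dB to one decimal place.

|j66| = 66
|j66 + 3.6| = √(66² + 3.6²) = 66.1
|j66 + 490| = √(66² + 490²) = 494.4
|T(j66)| = 27 × 66 / (66.1 × 494.4) = 0.054528
20 log₁₀(0.054528) = -25.27 dB

-25.3 dB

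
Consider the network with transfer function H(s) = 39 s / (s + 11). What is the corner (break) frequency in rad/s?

11 rad/s

The single real pole at s = −11 gives a corner at ω = 11 rad/s.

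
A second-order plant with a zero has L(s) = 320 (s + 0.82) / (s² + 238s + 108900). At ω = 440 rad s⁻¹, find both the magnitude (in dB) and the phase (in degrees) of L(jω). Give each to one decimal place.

|j440 + 0.82| = √(440² + 0.82²) = 440
|(j440)² + 238(j440) + 108900| = |-84700 + j1.0472e+05| = 1.347e+05
|L(j440)| = 320 × 440 / 1.347e+05 = 1.0454
20 log₁₀(1.0454) = 0.39 dB
∠(j440 + 0.82) = arctan(440/0.82) = 89.89°
∠[(j440)² + 238(j440) + 108900] = ∠[-84700 + j1.0472e+05] = 128.97°
∠L(j440) = 89.89° − 128.97° = -39.07°

|L| = 0.4 dB, ∠L = -39.1°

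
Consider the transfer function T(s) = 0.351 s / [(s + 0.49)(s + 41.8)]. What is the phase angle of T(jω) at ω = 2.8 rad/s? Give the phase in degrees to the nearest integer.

6 deg

∠(j2.8) = 90.00°
∠(j2.8 + 0.49) = arctan(2.8/0.49) = 80.07°
∠(j2.8 + 41.8) = arctan(2.8/41.8) = 3.83°
∠T(j2.8) = 90.00° − (80.07° + 3.83°) = 6.09°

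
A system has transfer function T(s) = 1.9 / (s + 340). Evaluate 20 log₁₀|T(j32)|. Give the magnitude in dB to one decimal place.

-45.1 dB

|j32 + 340| = √(32² + 340²) = 341.5
|T(j32)| = 1.9 / 341.5 = 0.0055636
20 log₁₀(0.0055636) = -45.09 dB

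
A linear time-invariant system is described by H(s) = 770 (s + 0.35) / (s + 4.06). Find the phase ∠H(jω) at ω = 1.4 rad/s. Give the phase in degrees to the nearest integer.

∠(j1.4 + 0.35) = arctan(1.4/0.35) = 75.96°
∠(j1.4 + 4.06) = arctan(1.4/4.06) = 19.03°
∠H(j1.4) = 75.96° − 19.03° = 56.94°

57°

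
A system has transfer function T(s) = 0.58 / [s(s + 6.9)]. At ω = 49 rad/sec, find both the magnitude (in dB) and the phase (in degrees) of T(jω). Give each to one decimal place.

|j49 + 6.9| = √(49² + 6.9²) = 49.48
|j49| = 49
|T(j49)| = 0.58 / (49.48 × 49) = 0.00023921
20 log₁₀(0.00023921) = -72.42 dB
∠(j49 + 6.9) = arctan(49/6.9) = 81.98°
∠(j49) = 90.00°
∠T(j49) = − (81.98° + 90.00°) = -171.98°

|T| = -72.4 dB, ∠T = -172.0°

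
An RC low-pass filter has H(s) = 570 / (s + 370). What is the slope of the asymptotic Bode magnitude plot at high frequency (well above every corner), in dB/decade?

With 0 zeros and 1 pole, the high-frequency asymptotic slope is 20 × (0 − 1) = -20 dB/decade.

-20 dB/decade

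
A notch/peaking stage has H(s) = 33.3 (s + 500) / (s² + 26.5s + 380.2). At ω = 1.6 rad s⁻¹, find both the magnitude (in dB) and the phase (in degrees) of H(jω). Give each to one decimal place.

|H| = 32.8 dB, ∠H = -6.2°

|j1.6 + 500| = √(1.6² + 500²) = 500
|(j1.6)² + 26.5(j1.6) + 380.2| = |377.64 + j42.4| = 380
|H(j1.6)| = 33.3 × 500 / 380 = 43.815
20 log₁₀(43.815) = 32.83 dB
∠(j1.6 + 500) = arctan(1.6/500) = 0.18°
∠[(j1.6)² + 26.5(j1.6) + 380.2] = ∠[377.64 + j42.4] = 6.41°
∠H(j1.6) = 0.18° − 6.41° = -6.22°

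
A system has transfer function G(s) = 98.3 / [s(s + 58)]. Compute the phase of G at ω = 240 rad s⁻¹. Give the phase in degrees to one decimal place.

∠(j240 + 58) = arctan(240/58) = 76.41°
∠(j240) = 90.00°
∠G(j240) = − (76.41° + 90.00°) = -166.41°

-166.4°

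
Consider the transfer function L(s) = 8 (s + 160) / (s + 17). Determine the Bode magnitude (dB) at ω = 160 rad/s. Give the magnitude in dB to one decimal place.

21.0 dB

|j160 + 160| = √(160² + 160²) = 226.3
|j160 + 17| = √(160² + 17²) = 160.9
|L(j160)| = 8 × 226.3 / 160.9 = 11.25
20 log₁₀(11.25) = 21.02 dB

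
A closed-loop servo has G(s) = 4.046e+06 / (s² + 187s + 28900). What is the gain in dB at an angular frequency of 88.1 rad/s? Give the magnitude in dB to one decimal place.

|(j88.1)² + 187(j88.1) + 28900| = |21138 + j16475| = 2.68e+04
|G(j88.1)| = 4.046e+06 / 2.68e+04 = 150.97
20 log₁₀(150.97) = 43.58 dB

43.6 dB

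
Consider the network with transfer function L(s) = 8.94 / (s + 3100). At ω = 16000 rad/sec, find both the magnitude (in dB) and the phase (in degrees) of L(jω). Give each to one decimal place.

|L| = -65.2 dB, ∠L = -79.0°

|j16000 + 3100| = √(16000² + 3100²) = 1.63e+04
|L(j16000)| = 8.94 / 1.63e+04 = 0.00054855
20 log₁₀(0.00054855) = -65.22 dB
∠(j16000 + 3100) = arctan(16000/3100) = 79.03°
∠L(j16000) = −79.03° = -79.03°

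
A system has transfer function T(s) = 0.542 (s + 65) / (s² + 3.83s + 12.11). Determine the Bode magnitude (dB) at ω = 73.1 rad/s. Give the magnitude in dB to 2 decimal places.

|j73.1 + 65| = √(73.1² + 65²) = 97.82
|(j73.1)² + 3.83(j73.1) + 12.11| = |-5331.5 + j279.97| = 5339
|T(j73.1)| = 0.542 × 97.82 / 5339 = 0.0099306
20 log₁₀(0.0099306) = -40.060 dB

-40.06 dB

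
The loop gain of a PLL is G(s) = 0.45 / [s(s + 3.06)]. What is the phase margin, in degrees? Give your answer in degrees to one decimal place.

87.3°

Gain crossover: |G(jω)| = 1 at ω ≈ 0.147 rad s⁻¹.
∠G(j0.147) = −90° − arctan(0.147/3.06) ≈ -92.75°
PM = 180° + (-92.75°) = 87.25°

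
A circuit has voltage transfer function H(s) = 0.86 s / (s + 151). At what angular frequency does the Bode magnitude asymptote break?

151 rad/s

The single real pole at s = −151 gives a corner at ω = 151 rad/s.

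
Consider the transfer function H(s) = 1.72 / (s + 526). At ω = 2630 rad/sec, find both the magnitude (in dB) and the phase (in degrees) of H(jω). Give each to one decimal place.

|H| = -63.9 dB, ∠H = -78.7°

|j2630 + 526| = √(2630² + 526²) = 2682
|H(j2630)| = 1.72 / 2682 = 0.00064129
20 log₁₀(0.00064129) = -63.86 dB
∠(j2630 + 526) = arctan(2630/526) = 78.69°
∠H(j2630) = −78.69° = -78.69°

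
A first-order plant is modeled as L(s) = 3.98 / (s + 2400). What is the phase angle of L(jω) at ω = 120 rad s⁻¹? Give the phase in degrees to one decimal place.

∠(j120 + 2400) = arctan(120/2400) = 2.86°
∠L(j120) = −2.86° = -2.86°

-2.9°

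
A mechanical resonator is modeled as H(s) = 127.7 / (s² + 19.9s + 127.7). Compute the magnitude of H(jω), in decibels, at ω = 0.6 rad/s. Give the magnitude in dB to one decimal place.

-0.0 dB

|(j0.6)² + 19.9(j0.6) + 127.7| = |127.34 + j11.94| = 127.9
|H(j0.6)| = 127.7 / 127.9 = 0.99845
20 log₁₀(0.99845) = -0.01 dB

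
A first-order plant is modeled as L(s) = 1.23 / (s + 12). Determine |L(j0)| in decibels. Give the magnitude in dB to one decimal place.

L(0) = 1.23 / 12 = 0.1025
20 log₁₀(0.1025) = -19.79 dB

-19.8 dB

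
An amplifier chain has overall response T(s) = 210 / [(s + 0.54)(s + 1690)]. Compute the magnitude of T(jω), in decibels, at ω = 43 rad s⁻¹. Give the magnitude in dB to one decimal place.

|j43 + 0.54| = √(43² + 0.54²) = 43
|j43 + 1690| = √(43² + 1690²) = 1691
|T(j43)| = 210 / (43 × 1691) = 0.0028886
20 log₁₀(0.0028886) = -50.79 dB

-50.8 dB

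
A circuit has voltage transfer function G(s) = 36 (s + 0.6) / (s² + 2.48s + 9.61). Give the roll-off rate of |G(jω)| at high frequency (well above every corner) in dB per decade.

-20 dB/decade

With 1 zero and 2 poles, the high-frequency asymptotic slope is 20 × (1 − 2) = -20 dB/decade.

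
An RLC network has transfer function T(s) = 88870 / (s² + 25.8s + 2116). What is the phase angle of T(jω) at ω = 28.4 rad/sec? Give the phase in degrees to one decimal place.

∠[(j28.4)² + 25.8(j28.4) + 2116] = ∠[1309.4 + j732.72] = 29.23°
∠T(j28.4) = −29.23° = -29.23°

-29.2°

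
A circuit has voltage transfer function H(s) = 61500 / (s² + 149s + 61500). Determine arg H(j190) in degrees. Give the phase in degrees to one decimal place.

-48.1°

∠[(j190)² + 149(j190) + 61500] = ∠[25400 + j28310] = 48.10°
∠H(j190) = −48.10° = -48.10°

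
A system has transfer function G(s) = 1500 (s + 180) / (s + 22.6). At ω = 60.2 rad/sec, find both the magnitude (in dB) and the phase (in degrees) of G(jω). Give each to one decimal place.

|j60.2 + 180| = √(60.2² + 180²) = 189.8
|j60.2 + 22.6| = √(60.2² + 22.6²) = 64.3
|G(j60.2)| = 1500 × 189.8 / 64.3 = 4427.5
20 log₁₀(4427.5) = 72.92 dB
∠(j60.2 + 180) = arctan(60.2/180) = 18.49°
∠(j60.2 + 22.6) = arctan(60.2/22.6) = 69.42°
∠G(j60.2) = 18.49° − 69.42° = -50.93°

|G| = 72.9 dB, ∠G = -50.9 deg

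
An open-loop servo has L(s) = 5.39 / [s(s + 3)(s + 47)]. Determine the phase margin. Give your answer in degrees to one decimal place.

89.2°

Gain crossover: |L(jω)| = 1 at ω ≈ 0.0382 rad/sec.
∠L(j0.0382) = −90° − arctan(0.0382/3) − arctan(0.0382/47) ≈ -90.78°
PM = 180° + (-90.78°) = 89.22°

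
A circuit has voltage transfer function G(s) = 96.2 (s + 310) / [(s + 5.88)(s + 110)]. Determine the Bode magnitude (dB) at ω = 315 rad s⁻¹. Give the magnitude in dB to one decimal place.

|j315 + 310| = √(315² + 310²) = 442
|j315 + 5.88| = √(315² + 5.88²) = 315.1
|j315 + 110| = √(315² + 110²) = 333.7
|G(j315)| = 96.2 × 442 / (315.1 × 333.7) = 0.40446
20 log₁₀(0.40446) = -7.86 dB

-7.9 dB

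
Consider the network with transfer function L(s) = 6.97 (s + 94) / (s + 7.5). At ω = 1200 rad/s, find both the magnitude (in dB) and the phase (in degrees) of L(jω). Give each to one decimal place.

|L| = 16.9 dB, ∠L = -4.1 deg

|j1200 + 94| = √(1200² + 94²) = 1204
|j1200 + 7.5| = √(1200² + 7.5²) = 1200
|L(j1200)| = 6.97 × 1204 / 1200 = 6.9912
20 log₁₀(6.9912) = 16.89 dB
∠(j1200 + 94) = arctan(1200/94) = 85.52°
∠(j1200 + 7.5) = arctan(1200/7.5) = 89.64°
∠L(j1200) = 85.52° − 89.64° = -4.12°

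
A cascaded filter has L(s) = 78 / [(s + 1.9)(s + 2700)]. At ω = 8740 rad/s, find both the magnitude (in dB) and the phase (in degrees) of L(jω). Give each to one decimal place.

|j8740 + 1.9| = √(8740² + 1.9²) = 8740
|j8740 + 2700| = √(8740² + 2700²) = 9148
|L(j8740)| = 78 / (8740 × 9148) = 9.7562e-07
20 log₁₀(9.7562e-07) = -120.21 dB
∠(j8740 + 1.9) = arctan(8740/1.9) = 89.99°
∠(j8740 + 2700) = arctan(8740/2700) = 72.83°
∠L(j8740) = − (89.99° + 72.83°) = -162.82°

|L| = -120.2 dB, ∠L = -162.8°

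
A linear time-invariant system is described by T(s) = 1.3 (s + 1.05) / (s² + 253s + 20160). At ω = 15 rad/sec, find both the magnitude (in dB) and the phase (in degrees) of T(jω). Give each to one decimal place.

|T| = -60.3 dB, ∠T = 75.2°

|j15 + 1.05| = √(15² + 1.05²) = 15.04
|(j15)² + 253(j15) + 20160| = |19935 + j3795| = 2.029e+04
|T(j15)| = 1.3 × 15.04 / 2.029e+04 = 0.00096327
20 log₁₀(0.00096327) = -60.33 dB
∠(j15 + 1.05) = arctan(15/1.05) = 86.00°
∠[(j15)² + 253(j15) + 20160] = ∠[19935 + j3795] = 10.78°
∠T(j15) = 86.00° − 10.78° = 75.22°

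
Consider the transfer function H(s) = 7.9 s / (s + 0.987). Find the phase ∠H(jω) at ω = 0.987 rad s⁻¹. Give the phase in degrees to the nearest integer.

45°

∠(j0.987) = 90.00°
∠(j0.987 + 0.987) = arctan(0.987/0.987) = 45.00°
∠H(j0.987) = 90.00° − 45.00° = 45.00°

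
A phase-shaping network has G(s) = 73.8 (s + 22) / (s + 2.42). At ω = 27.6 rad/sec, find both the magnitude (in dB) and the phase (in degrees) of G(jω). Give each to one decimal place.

|G| = 39.5 dB, ∠G = -33.5°

|j27.6 + 22| = √(27.6² + 22²) = 35.3
|j27.6 + 2.42| = √(27.6² + 2.42²) = 27.71
|G(j27.6)| = 73.8 × 35.3 / 27.71 = 94.016
20 log₁₀(94.016) = 39.46 dB
∠(j27.6 + 22) = arctan(27.6/22) = 51.44°
∠(j27.6 + 2.42) = arctan(27.6/2.42) = 84.99°
∠G(j27.6) = 51.44° − 84.99° = -33.55°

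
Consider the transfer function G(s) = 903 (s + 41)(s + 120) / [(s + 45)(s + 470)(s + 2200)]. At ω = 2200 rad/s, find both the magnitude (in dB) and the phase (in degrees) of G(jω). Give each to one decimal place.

|j2200 + 41| = √(2200² + 41²) = 2200
|j2200 + 120| = √(2200² + 120²) = 2203
|j2200 + 45| = √(2200² + 45²) = 2200
|j2200 + 470| = √(2200² + 470²) = 2250
|j2200 + 2200| = √(2200² + 2200²) = 3111
|G(j2200)| = 903 × 2200 × 2203 / (2200 × 2250 × 3111) = 0.28424
20 log₁₀(0.28424) = -10.93 dB
∠(j2200 + 41) = arctan(2200/41) = 88.93°
∠(j2200 + 120) = arctan(2200/120) = 86.88°
∠(j2200 + 45) = arctan(2200/45) = 88.83°
∠(j2200 + 470) = arctan(2200/470) = 77.94°
∠(j2200 + 2200) = arctan(2200/2200) = 45.00°
∠G(j2200) = 88.93° + 86.88° − (88.83° + 77.94° + 45.00°) = -35.96°

|G| = -10.9 dB, ∠G = -36.0°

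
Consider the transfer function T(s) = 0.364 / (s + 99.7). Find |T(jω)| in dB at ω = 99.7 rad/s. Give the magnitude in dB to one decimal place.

|j99.7 + 99.7| = √(99.7² + 99.7²) = 141
|T(j99.7)| = 0.364 / 141 = 0.0025816
20 log₁₀(0.0025816) = -51.76 dB

-51.8 dB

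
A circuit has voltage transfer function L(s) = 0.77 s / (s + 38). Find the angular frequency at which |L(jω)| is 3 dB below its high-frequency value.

38 rad/s

For a single-pole high-pass, the −3 dB point is at the pole: ω = 38 rad/s.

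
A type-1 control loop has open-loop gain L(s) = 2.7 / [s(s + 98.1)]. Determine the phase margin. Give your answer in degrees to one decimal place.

Gain crossover: |L(jω)| = 1 at ω ≈ 0.0275 rad/s.
∠L(j0.0275) = −90° − arctan(0.0275/98.1) ≈ -90.02°
PM = 180° + (-90.02°) = 89.98°

90.0°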